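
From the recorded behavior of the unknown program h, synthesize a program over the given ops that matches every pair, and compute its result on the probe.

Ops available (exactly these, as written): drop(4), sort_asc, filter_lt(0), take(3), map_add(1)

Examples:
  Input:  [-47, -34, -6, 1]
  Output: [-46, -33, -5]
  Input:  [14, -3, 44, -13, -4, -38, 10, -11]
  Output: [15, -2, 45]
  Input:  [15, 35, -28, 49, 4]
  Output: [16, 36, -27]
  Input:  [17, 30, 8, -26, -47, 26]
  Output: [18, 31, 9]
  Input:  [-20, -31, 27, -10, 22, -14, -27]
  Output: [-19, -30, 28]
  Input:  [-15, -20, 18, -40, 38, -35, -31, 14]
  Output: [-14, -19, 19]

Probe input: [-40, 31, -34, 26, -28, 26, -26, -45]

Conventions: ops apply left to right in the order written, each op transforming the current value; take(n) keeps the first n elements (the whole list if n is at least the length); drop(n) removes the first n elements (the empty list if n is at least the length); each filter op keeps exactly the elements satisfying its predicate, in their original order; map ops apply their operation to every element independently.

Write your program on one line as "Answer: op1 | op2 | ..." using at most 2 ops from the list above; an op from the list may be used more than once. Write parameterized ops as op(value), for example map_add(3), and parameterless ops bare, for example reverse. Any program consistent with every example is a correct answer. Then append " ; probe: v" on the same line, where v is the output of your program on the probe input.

map_add(1) | take(3) ; probe: [-39, 32, -33]

Check, running the answer program on each example:
  [-47, -34, -6, 1] -> [-46, -33, -5, 2] -> [-46, -33, -5]
  [14, -3, 44, -13, -4, -38, 10, -11] -> [15, -2, 45, -12, -3, -37, 11, -10] -> [15, -2, 45]
  [15, 35, -28, 49, 4] -> [16, 36, -27, 50, 5] -> [16, 36, -27]
  [17, 30, 8, -26, -47, 26] -> [18, 31, 9, -25, -46, 27] -> [18, 31, 9]
  [-20, -31, 27, -10, 22, -14, -27] -> [-19, -30, 28, -9, 23, -13, -26] -> [-19, -30, 28]
  [-15, -20, 18, -40, 38, -35, -31, 14] -> [-14, -19, 19, -39, 39, -34, -30, 15] -> [-14, -19, 19]
  probe: [-40, 31, -34, 26, -28, 26, -26, -45] -> [-39, 32, -33, 27, -27, 27, -25, -44] -> [-39, 32, -33]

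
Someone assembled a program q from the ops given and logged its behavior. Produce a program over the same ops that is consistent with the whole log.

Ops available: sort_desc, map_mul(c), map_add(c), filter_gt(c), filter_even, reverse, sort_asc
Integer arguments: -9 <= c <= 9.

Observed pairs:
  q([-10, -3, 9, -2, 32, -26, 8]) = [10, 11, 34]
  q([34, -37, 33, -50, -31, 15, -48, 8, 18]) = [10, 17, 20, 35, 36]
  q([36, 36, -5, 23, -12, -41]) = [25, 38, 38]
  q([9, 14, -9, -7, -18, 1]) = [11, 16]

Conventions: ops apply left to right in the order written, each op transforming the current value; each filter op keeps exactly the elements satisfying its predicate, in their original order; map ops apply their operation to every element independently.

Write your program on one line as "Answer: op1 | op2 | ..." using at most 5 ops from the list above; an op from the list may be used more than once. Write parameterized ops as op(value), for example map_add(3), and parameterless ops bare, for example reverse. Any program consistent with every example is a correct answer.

sort_desc | reverse | map_add(2) | filter_gt(3)

Check, running the answer program on each example:
  [-10, -3, 9, -2, 32, -26, 8] -> [32, 9, 8, -2, -3, -10, -26] -> [-26, -10, -3, -2, 8, 9, 32] -> [-24, -8, -1, 0, 10, 11, 34] -> [10, 11, 34]
  [34, -37, 33, -50, -31, 15, -48, 8, 18] -> [34, 33, 18, 15, 8, -31, -37, -48, -50] -> [-50, -48, -37, -31, 8, 15, 18, 33, 34] -> [-48, -46, -35, -29, 10, 17, 20, 35, 36] -> [10, 17, 20, 35, 36]
  [36, 36, -5, 23, -12, -41] -> [36, 36, 23, -5, -12, -41] -> [-41, -12, -5, 23, 36, 36] -> [-39, -10, -3, 25, 38, 38] -> [25, 38, 38]
  [9, 14, -9, -7, -18, 1] -> [14, 9, 1, -7, -9, -18] -> [-18, -9, -7, 1, 9, 14] -> [-16, -7, -5, 3, 11, 16] -> [11, 16]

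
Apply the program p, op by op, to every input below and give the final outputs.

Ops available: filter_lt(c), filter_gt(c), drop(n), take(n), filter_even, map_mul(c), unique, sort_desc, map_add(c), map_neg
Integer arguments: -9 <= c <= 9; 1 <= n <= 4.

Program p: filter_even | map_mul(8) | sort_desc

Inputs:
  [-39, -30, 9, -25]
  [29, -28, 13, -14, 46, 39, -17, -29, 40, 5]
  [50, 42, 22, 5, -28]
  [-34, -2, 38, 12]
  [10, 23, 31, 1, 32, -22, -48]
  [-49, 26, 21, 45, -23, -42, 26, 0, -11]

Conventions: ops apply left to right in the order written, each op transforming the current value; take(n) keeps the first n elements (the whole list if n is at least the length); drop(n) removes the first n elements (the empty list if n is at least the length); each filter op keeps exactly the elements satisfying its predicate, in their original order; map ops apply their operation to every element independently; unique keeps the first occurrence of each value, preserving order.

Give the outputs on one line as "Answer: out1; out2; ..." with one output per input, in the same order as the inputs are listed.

[-240]; [368, 320, -112, -224]; [400, 336, 176, -224]; [304, 96, -16, -272]; [256, 80, -176, -384]; [208, 208, 0, -336]

Execution, op by op:
  [-39, -30, 9, -25] -> [-30] -> [-240] -> [-240]
  [29, -28, 13, -14, 46, 39, -17, -29, 40, 5] -> [-28, -14, 46, 40] -> [-224, -112, 368, 320] -> [368, 320, -112, -224]
  [50, 42, 22, 5, -28] -> [50, 42, 22, -28] -> [400, 336, 176, -224] -> [400, 336, 176, -224]
  [-34, -2, 38, 12] -> [-34, -2, 38, 12] -> [-272, -16, 304, 96] -> [304, 96, -16, -272]
  [10, 23, 31, 1, 32, -22, -48] -> [10, 32, -22, -48] -> [80, 256, -176, -384] -> [256, 80, -176, -384]
  [-49, 26, 21, 45, -23, -42, 26, 0, -11] -> [26, -42, 26, 0] -> [208, -336, 208, 0] -> [208, 208, 0, -336]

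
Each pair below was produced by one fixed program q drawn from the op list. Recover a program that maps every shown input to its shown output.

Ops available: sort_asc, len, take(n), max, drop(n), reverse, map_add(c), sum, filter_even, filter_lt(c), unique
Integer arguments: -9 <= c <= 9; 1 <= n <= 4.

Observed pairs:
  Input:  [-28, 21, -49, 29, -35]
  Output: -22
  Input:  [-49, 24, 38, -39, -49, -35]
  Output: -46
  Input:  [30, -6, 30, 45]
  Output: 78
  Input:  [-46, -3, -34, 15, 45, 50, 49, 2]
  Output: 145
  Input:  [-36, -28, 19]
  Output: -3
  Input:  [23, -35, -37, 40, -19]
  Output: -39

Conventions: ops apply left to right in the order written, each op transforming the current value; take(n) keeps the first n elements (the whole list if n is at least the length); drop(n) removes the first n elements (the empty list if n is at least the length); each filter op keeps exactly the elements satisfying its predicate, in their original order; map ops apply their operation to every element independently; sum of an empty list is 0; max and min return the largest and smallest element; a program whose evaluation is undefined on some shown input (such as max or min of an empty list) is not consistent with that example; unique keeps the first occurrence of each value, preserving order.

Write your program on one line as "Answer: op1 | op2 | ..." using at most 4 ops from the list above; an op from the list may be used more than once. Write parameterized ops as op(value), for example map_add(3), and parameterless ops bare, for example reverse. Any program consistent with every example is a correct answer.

map_add(3) | drop(1) | sum

Check, running the answer program on each example:
  [-28, 21, -49, 29, -35] -> [-25, 24, -46, 32, -32] -> [24, -46, 32, -32] -> -22
  [-49, 24, 38, -39, -49, -35] -> [-46, 27, 41, -36, -46, -32] -> [27, 41, -36, -46, -32] -> -46
  [30, -6, 30, 45] -> [33, -3, 33, 48] -> [-3, 33, 48] -> 78
  [-46, -3, -34, 15, 45, 50, 49, 2] -> [-43, 0, -31, 18, 48, 53, 52, 5] -> [0, -31, 18, 48, 53, 52, 5] -> 145
  [-36, -28, 19] -> [-33, -25, 22] -> [-25, 22] -> -3
  [23, -35, -37, 40, -19] -> [26, -32, -34, 43, -16] -> [-32, -34, 43, -16] -> -39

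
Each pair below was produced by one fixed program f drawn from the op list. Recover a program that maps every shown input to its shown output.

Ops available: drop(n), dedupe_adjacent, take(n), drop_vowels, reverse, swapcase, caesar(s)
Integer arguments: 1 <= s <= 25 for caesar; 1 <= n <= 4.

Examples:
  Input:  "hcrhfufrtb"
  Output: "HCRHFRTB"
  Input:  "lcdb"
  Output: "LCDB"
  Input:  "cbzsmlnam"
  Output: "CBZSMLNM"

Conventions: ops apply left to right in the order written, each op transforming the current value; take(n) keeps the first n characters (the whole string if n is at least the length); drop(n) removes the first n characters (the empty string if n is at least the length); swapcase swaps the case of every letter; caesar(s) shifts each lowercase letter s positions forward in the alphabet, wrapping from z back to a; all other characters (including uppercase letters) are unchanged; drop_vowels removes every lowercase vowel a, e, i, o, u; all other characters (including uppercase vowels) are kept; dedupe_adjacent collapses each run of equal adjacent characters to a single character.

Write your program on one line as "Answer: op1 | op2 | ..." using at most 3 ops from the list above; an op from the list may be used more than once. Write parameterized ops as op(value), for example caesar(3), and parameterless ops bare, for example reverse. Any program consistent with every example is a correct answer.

drop_vowels | swapcase | dedupe_adjacent

Check, running the answer program on each example:
  "hcrhfufrtb" -> "hcrhffrtb" -> "HCRHFFRTB" -> "HCRHFRTB"
  "lcdb" -> "lcdb" -> "LCDB" -> "LCDB"
  "cbzsmlnam" -> "cbzsmlnm" -> "CBZSMLNM" -> "CBZSMLNM"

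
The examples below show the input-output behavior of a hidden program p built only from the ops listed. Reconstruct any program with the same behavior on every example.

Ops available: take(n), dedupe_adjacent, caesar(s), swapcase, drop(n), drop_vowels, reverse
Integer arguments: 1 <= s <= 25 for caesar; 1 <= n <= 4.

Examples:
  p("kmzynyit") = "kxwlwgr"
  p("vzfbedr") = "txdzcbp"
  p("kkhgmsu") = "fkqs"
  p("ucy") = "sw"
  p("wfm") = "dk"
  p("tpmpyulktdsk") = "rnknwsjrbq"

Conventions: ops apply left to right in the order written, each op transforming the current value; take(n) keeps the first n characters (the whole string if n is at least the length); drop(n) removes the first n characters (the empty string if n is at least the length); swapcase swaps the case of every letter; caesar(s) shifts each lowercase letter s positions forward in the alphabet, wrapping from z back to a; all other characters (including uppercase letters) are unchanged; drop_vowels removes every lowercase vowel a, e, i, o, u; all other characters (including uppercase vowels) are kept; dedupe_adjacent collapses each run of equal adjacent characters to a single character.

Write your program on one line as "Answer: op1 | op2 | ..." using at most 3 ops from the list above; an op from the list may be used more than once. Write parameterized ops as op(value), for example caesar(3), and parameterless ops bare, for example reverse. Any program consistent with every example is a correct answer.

caesar(24) | drop_vowels

Check, running the answer program on each example:
  "kmzynyit" -> "ikxwlwgr" -> "kxwlwgr"
  "vzfbedr" -> "txdzcbp" -> "txdzcbp"
  "kkhgmsu" -> "iifekqs" -> "fkqs"
  "ucy" -> "saw" -> "sw"
  "wfm" -> "udk" -> "dk"
  "tpmpyulktdsk" -> "rnknwsjirbqi" -> "rnknwsjrbq"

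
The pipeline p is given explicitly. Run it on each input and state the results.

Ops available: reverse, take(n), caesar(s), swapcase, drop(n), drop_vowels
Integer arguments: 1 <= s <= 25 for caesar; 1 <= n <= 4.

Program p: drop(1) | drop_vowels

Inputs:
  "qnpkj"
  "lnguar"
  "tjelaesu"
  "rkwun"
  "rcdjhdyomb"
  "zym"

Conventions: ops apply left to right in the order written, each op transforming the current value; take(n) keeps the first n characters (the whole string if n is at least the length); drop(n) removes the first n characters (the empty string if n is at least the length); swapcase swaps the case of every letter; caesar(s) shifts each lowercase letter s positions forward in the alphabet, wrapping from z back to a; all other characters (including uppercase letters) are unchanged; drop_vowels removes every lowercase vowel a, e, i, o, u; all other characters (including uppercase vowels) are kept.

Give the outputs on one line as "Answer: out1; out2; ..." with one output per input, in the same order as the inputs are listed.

"npkj"; "ngr"; "jls"; "kwn"; "cdjhdymb"; "ym"

Execution, op by op:
  "qnpkj" -> "npkj" -> "npkj"
  "lnguar" -> "nguar" -> "ngr"
  "tjelaesu" -> "jelaesu" -> "jls"
  "rkwun" -> "kwun" -> "kwn"
  "rcdjhdyomb" -> "cdjhdyomb" -> "cdjhdymb"
  "zym" -> "ym" -> "ym"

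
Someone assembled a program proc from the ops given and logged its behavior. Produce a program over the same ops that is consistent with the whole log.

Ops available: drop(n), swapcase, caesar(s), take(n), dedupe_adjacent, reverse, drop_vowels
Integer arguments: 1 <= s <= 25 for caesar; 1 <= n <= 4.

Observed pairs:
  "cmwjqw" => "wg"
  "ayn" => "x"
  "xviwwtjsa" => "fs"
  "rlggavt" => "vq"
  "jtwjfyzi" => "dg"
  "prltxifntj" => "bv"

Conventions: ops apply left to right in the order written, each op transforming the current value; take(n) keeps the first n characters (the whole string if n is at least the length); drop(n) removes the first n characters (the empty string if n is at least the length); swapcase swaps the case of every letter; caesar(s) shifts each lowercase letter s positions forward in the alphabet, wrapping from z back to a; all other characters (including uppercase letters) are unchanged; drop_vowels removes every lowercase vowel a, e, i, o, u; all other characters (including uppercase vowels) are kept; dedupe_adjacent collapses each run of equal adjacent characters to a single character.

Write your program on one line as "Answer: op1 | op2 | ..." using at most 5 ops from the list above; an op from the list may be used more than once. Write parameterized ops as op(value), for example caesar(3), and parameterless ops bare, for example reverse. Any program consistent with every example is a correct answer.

drop(1) | take(2) | caesar(10) | drop_vowels

Check, running the answer program on each example:
  "cmwjqw" -> "mwjqw" -> "mw" -> "wg" -> "wg"
  "ayn" -> "yn" -> "yn" -> "ix" -> "x"
  "xviwwtjsa" -> "viwwtjsa" -> "vi" -> "fs" -> "fs"
  "rlggavt" -> "lggavt" -> "lg" -> "vq" -> "vq"
  "jtwjfyzi" -> "twjfyzi" -> "tw" -> "dg" -> "dg"
  "prltxifntj" -> "rltxifntj" -> "rl" -> "bv" -> "bv"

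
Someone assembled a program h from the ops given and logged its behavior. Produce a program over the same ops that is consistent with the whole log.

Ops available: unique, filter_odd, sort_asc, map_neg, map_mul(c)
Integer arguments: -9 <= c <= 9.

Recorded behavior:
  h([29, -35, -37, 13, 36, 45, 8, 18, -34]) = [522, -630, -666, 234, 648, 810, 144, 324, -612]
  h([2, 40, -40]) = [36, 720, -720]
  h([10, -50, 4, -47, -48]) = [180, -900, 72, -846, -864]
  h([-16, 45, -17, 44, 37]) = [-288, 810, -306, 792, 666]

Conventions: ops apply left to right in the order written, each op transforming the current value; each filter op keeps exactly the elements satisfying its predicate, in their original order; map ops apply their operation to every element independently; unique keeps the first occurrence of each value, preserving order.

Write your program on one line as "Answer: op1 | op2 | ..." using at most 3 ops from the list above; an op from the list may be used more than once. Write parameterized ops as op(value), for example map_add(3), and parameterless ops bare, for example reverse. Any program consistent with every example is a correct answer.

map_mul(9) | map_mul(-2) | map_neg

Check, running the answer program on each example:
  [29, -35, -37, 13, 36, 45, 8, 18, -34] -> [261, -315, -333, 117, 324, 405, 72, 162, -306] -> [-522, 630, 666, -234, -648, -810, -144, -324, 612] -> [522, -630, -666, 234, 648, 810, 144, 324, -612]
  [2, 40, -40] -> [18, 360, -360] -> [-36, -720, 720] -> [36, 720, -720]
  [10, -50, 4, -47, -48] -> [90, -450, 36, -423, -432] -> [-180, 900, -72, 846, 864] -> [180, -900, 72, -846, -864]
  [-16, 45, -17, 44, 37] -> [-144, 405, -153, 396, 333] -> [288, -810, 306, -792, -666] -> [-288, 810, -306, 792, 666]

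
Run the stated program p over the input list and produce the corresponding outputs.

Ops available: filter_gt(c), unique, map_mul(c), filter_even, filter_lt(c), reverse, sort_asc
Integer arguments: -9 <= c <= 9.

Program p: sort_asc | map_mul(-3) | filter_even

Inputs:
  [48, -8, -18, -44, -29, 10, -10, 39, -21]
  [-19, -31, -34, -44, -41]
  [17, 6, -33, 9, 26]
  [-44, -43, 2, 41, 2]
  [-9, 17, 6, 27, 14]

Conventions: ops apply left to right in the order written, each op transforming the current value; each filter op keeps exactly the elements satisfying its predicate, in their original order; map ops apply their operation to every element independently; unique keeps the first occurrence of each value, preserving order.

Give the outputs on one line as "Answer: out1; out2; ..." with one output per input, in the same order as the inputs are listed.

Execution, op by op:
  [48, -8, -18, -44, -29, 10, -10, 39, -21] -> [-44, -29, -21, -18, -10, -8, 10, 39, 48] -> [132, 87, 63, 54, 30, 24, -30, -117, -144] -> [132, 54, 30, 24, -30, -144]
  [-19, -31, -34, -44, -41] -> [-44, -41, -34, -31, -19] -> [132, 123, 102, 93, 57] -> [132, 102]
  [17, 6, -33, 9, 26] -> [-33, 6, 9, 17, 26] -> [99, -18, -27, -51, -78] -> [-18, -78]
  [-44, -43, 2, 41, 2] -> [-44, -43, 2, 2, 41] -> [132, 129, -6, -6, -123] -> [132, -6, -6]
  [-9, 17, 6, 27, 14] -> [-9, 6, 14, 17, 27] -> [27, -18, -42, -51, -81] -> [-18, -42]

[132, 54, 30, 24, -30, -144]; [132, 102]; [-18, -78]; [132, -6, -6]; [-18, -42]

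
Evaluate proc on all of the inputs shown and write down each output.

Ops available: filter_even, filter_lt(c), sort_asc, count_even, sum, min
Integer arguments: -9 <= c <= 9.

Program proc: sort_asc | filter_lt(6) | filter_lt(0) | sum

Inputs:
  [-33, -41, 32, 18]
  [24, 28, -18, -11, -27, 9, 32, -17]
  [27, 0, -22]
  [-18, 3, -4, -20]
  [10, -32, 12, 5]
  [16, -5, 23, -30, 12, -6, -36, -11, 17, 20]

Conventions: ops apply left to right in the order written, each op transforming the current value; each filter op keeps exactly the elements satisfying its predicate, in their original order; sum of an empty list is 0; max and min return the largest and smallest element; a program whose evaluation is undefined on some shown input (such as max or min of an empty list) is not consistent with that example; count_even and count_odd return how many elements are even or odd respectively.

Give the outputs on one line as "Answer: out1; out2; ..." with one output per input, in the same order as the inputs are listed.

-74; -73; -22; -42; -32; -88

Execution, op by op:
  [-33, -41, 32, 18] -> [-41, -33, 18, 32] -> [-41, -33] -> [-41, -33] -> -74
  [24, 28, -18, -11, -27, 9, 32, -17] -> [-27, -18, -17, -11, 9, 24, 28, 32] -> [-27, -18, -17, -11] -> [-27, -18, -17, -11] -> -73
  [27, 0, -22] -> [-22, 0, 27] -> [-22, 0] -> [-22] -> -22
  [-18, 3, -4, -20] -> [-20, -18, -4, 3] -> [-20, -18, -4, 3] -> [-20, -18, -4] -> -42
  [10, -32, 12, 5] -> [-32, 5, 10, 12] -> [-32, 5] -> [-32] -> -32
  [16, -5, 23, -30, 12, -6, -36, -11, 17, 20] -> [-36, -30, -11, -6, -5, 12, 16, 17, 20, 23] -> [-36, -30, -11, -6, -5] -> [-36, -30, -11, -6, -5] -> -88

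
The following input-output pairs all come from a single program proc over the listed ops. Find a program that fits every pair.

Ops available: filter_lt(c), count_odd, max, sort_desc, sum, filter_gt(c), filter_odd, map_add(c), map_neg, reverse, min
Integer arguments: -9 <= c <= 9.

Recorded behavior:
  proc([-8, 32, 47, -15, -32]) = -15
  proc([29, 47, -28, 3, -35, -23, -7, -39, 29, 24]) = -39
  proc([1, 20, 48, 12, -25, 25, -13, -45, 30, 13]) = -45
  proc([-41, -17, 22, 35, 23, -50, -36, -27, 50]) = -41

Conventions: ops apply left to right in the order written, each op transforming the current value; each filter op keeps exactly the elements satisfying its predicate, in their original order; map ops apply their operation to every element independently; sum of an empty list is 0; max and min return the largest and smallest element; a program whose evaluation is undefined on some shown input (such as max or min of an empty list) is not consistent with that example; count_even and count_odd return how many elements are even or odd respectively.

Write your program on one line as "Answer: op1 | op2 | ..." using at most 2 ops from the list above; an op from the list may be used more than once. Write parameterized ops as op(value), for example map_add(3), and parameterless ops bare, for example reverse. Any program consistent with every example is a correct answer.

filter_odd | min

Check, running the answer program on each example:
  [-8, 32, 47, -15, -32] -> [47, -15] -> -15
  [29, 47, -28, 3, -35, -23, -7, -39, 29, 24] -> [29, 47, 3, -35, -23, -7, -39, 29] -> -39
  [1, 20, 48, 12, -25, 25, -13, -45, 30, 13] -> [1, -25, 25, -13, -45, 13] -> -45
  [-41, -17, 22, 35, 23, -50, -36, -27, 50] -> [-41, -17, 35, 23, -27] -> -41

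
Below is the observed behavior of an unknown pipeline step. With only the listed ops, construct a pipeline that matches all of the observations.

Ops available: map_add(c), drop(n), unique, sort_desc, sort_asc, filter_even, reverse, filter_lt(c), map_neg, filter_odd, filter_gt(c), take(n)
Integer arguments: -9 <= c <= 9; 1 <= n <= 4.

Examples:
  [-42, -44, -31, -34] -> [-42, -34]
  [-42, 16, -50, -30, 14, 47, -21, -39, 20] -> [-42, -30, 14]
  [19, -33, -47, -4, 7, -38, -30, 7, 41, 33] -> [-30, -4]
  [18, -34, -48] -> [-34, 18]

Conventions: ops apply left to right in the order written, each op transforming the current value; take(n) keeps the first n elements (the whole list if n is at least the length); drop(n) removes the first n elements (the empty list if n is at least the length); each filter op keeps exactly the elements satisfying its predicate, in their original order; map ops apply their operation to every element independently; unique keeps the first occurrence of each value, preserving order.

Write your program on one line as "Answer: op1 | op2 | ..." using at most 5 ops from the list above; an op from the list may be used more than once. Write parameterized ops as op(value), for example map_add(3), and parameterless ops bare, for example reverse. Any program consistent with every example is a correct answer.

sort_desc | filter_even | sort_asc | take(4) | drop(1)

Check, running the answer program on each example:
  [-42, -44, -31, -34] -> [-31, -34, -42, -44] -> [-34, -42, -44] -> [-44, -42, -34] -> [-44, -42, -34] -> [-42, -34]
  [-42, 16, -50, -30, 14, 47, -21, -39, 20] -> [47, 20, 16, 14, -21, -30, -39, -42, -50] -> [20, 16, 14, -30, -42, -50] -> [-50, -42, -30, 14, 16, 20] -> [-50, -42, -30, 14] -> [-42, -30, 14]
  [19, -33, -47, -4, 7, -38, -30, 7, 41, 33] -> [41, 33, 19, 7, 7, -4, -30, -33, -38, -47] -> [-4, -30, -38] -> [-38, -30, -4] -> [-38, -30, -4] -> [-30, -4]
  [18, -34, -48] -> [18, -34, -48] -> [18, -34, -48] -> [-48, -34, 18] -> [-48, -34, 18] -> [-34, 18]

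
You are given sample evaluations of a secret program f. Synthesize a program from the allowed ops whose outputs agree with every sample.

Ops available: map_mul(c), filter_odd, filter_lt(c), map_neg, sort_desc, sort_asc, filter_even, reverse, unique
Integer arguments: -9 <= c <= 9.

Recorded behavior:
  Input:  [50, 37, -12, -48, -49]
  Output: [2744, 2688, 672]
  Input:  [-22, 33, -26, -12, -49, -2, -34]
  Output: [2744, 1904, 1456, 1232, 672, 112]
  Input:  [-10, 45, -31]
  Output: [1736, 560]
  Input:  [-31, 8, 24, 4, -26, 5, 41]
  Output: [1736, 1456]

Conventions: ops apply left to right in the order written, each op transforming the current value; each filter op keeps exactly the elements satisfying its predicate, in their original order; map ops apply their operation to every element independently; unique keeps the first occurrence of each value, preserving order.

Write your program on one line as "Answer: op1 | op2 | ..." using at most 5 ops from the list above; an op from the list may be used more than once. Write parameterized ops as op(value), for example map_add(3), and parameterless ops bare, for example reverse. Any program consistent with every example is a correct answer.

filter_lt(-1) | map_mul(-8) | map_mul(-7) | map_neg | sort_desc

Check, running the answer program on each example:
  [50, 37, -12, -48, -49] -> [-12, -48, -49] -> [96, 384, 392] -> [-672, -2688, -2744] -> [672, 2688, 2744] -> [2744, 2688, 672]
  [-22, 33, -26, -12, -49, -2, -34] -> [-22, -26, -12, -49, -2, -34] -> [176, 208, 96, 392, 16, 272] -> [-1232, -1456, -672, -2744, -112, -1904] -> [1232, 1456, 672, 2744, 112, 1904] -> [2744, 1904, 1456, 1232, 672, 112]
  [-10, 45, -31] -> [-10, -31] -> [80, 248] -> [-560, -1736] -> [560, 1736] -> [1736, 560]
  [-31, 8, 24, 4, -26, 5, 41] -> [-31, -26] -> [248, 208] -> [-1736, -1456] -> [1736, 1456] -> [1736, 1456]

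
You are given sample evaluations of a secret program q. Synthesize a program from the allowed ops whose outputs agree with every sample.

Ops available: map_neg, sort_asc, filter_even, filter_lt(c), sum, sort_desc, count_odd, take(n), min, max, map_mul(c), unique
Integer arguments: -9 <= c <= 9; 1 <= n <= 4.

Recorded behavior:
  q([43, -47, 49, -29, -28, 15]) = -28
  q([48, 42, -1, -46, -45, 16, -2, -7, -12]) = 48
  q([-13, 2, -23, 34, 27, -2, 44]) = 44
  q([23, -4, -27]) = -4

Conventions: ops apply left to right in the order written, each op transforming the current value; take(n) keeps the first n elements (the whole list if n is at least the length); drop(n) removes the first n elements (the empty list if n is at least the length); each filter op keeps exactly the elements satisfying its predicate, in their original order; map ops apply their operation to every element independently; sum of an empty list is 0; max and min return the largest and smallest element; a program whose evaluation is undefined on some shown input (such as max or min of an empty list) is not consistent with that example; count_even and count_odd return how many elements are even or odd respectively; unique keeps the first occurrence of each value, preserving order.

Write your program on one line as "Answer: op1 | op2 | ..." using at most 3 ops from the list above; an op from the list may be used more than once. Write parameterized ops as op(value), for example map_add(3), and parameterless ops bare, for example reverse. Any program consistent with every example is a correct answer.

filter_even | max

Check, running the answer program on each example:
  [43, -47, 49, -29, -28, 15] -> [-28] -> -28
  [48, 42, -1, -46, -45, 16, -2, -7, -12] -> [48, 42, -46, 16, -2, -12] -> 48
  [-13, 2, -23, 34, 27, -2, 44] -> [2, 34, -2, 44] -> 44
  [23, -4, -27] -> [-4] -> -4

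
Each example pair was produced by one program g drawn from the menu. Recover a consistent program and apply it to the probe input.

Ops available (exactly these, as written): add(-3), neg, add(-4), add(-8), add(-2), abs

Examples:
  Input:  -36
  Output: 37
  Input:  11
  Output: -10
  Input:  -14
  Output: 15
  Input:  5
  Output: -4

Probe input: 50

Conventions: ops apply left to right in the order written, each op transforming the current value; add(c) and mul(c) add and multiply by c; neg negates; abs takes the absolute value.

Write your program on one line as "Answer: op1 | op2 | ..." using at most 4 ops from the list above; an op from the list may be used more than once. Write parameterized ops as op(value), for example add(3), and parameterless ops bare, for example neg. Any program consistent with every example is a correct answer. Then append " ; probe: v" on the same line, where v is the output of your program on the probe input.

add(-4) | neg | add(-3) ; probe: -49

Check, running the answer program on each example:
  -36 -> -40 -> 40 -> 37
  11 -> 7 -> -7 -> -10
  -14 -> -18 -> 18 -> 15
  5 -> 1 -> -1 -> -4
  probe: 50 -> 46 -> -46 -> -49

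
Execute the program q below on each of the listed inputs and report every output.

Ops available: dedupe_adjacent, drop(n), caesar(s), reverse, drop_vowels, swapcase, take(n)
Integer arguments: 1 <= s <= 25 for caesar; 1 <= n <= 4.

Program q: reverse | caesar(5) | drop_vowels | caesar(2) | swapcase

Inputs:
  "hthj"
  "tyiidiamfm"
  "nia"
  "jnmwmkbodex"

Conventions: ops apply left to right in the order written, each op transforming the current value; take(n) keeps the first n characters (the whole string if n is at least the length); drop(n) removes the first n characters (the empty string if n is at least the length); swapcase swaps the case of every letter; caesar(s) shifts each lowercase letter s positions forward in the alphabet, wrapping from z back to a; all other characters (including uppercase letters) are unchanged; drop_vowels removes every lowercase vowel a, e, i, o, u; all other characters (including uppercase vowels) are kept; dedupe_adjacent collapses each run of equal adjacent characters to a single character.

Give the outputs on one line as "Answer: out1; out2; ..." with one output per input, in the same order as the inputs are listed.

"OAO"; "TMTHPPPFA"; "HPU"; "ELVIRTDTU"

Execution, op by op:
  "hthj" -> "jhth" -> "omym" -> "mym" -> "oao" -> "OAO"
  "tyiidiamfm" -> "mfmaidiiyt" -> "rkrfninndy" -> "rkrfnnndy" -> "tmthpppfa" -> "TMTHPPPFA"
  "nia" -> "ain" -> "fns" -> "fns" -> "hpu" -> "HPU"
  "jnmwmkbodex" -> "xedobkmwmnj" -> "cjitgprbrso" -> "cjtgprbrs" -> "elvirtdtu" -> "ELVIRTDTU"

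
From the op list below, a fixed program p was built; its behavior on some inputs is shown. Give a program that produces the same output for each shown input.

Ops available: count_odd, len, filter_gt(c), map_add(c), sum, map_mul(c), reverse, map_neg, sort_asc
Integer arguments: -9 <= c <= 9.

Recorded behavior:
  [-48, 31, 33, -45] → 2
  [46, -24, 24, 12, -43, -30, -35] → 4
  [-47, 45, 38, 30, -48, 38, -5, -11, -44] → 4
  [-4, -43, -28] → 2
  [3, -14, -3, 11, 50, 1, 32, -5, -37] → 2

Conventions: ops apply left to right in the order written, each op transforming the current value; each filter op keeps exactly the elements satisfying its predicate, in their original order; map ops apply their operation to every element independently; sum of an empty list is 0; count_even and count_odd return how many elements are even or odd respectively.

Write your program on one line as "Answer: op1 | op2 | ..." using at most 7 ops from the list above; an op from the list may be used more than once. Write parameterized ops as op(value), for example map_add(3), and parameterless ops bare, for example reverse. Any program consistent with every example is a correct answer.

map_neg | filter_gt(5) | map_add(-6) | map_mul(-6) | map_mul(5) | len

Check, running the answer program on each example:
  [-48, 31, 33, -45] -> [48, -31, -33, 45] -> [48, 45] -> [42, 39] -> [-252, -234] -> [-1260, -1170] -> 2
  [46, -24, 24, 12, -43, -30, -35] -> [-46, 24, -24, -12, 43, 30, 35] -> [24, 43, 30, 35] -> [18, 37, 24, 29] -> [-108, -222, -144, -174] -> [-540, -1110, -720, -870] -> 4
  [-47, 45, 38, 30, -48, 38, -5, -11, -44] -> [47, -45, -38, -30, 48, -38, 5, 11, 44] -> [47, 48, 11, 44] -> [41, 42, 5, 38] -> [-246, -252, -30, -228] -> [-1230, -1260, -150, -1140] -> 4
  [-4, -43, -28] -> [4, 43, 28] -> [43, 28] -> [37, 22] -> [-222, -132] -> [-1110, -660] -> 2
  [3, -14, -3, 11, 50, 1, 32, -5, -37] -> [-3, 14, 3, -11, -50, -1, -32, 5, 37] -> [14, 37] -> [8, 31] -> [-48, -186] -> [-240, -930] -> 2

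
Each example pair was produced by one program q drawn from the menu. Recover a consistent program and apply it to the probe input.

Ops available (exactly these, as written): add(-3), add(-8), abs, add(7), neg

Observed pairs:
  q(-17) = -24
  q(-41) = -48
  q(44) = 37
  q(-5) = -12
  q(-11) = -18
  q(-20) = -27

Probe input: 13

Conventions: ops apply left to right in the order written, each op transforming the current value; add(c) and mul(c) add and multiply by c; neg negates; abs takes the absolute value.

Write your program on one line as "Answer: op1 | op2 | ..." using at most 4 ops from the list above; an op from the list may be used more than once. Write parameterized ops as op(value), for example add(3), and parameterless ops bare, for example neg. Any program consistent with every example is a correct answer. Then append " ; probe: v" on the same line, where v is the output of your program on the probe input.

neg | add(7) | neg ; probe: 6

Check, running the answer program on each example:
  -17 -> 17 -> 24 -> -24
  -41 -> 41 -> 48 -> -48
  44 -> -44 -> -37 -> 37
  -5 -> 5 -> 12 -> -12
  -11 -> 11 -> 18 -> -18
  -20 -> 20 -> 27 -> -27
  probe: 13 -> -13 -> -6 -> 6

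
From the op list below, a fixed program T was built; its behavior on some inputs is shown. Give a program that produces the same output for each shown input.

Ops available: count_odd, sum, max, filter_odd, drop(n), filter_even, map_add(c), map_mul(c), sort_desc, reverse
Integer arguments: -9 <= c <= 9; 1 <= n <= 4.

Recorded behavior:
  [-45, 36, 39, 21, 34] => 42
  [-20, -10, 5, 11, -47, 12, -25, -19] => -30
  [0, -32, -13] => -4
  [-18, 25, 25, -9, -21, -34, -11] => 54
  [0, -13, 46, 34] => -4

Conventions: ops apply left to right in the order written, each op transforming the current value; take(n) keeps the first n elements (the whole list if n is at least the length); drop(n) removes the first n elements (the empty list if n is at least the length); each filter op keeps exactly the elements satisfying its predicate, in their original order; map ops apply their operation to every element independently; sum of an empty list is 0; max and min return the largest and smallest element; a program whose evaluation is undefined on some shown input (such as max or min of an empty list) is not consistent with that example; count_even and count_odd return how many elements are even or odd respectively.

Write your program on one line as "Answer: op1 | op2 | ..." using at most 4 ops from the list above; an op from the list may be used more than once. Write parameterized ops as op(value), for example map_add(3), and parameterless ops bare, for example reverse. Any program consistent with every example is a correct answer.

filter_odd | map_add(9) | sum

Check, running the answer program on each example:
  [-45, 36, 39, 21, 34] -> [-45, 39, 21] -> [-36, 48, 30] -> 42
  [-20, -10, 5, 11, -47, 12, -25, -19] -> [5, 11, -47, -25, -19] -> [14, 20, -38, -16, -10] -> -30
  [0, -32, -13] -> [-13] -> [-4] -> -4
  [-18, 25, 25, -9, -21, -34, -11] -> [25, 25, -9, -21, -11] -> [34, 34, 0, -12, -2] -> 54
  [0, -13, 46, 34] -> [-13] -> [-4] -> -4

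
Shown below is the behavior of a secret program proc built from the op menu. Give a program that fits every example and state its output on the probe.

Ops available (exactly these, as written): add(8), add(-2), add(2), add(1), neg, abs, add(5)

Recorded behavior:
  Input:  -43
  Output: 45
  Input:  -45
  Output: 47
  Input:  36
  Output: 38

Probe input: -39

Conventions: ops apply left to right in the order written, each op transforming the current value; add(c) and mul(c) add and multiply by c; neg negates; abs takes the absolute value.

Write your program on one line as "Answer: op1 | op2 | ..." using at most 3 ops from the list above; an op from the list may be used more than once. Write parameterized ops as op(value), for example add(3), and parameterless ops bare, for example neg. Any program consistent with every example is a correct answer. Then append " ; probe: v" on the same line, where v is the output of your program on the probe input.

neg | abs | add(2) ; probe: 41

Check, running the answer program on each example:
  -43 -> 43 -> 43 -> 45
  -45 -> 45 -> 45 -> 47
  36 -> -36 -> 36 -> 38
  probe: -39 -> 39 -> 39 -> 41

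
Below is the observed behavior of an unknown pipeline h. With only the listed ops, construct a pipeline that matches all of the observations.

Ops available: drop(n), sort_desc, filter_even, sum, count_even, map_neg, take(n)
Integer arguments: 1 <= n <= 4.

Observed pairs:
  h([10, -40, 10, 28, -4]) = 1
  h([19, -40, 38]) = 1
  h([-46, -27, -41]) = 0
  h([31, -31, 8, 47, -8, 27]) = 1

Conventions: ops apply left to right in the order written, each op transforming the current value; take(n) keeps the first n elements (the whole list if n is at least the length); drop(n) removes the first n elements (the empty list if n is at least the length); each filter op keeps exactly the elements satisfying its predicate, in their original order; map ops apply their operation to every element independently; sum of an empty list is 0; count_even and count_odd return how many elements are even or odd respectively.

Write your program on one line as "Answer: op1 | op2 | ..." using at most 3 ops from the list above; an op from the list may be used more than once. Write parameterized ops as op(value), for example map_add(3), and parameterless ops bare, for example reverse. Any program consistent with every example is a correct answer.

take(3) | drop(2) | count_even

Check, running the answer program on each example:
  [10, -40, 10, 28, -4] -> [10, -40, 10] -> [10] -> 1
  [19, -40, 38] -> [19, -40, 38] -> [38] -> 1
  [-46, -27, -41] -> [-46, -27, -41] -> [-41] -> 0
  [31, -31, 8, 47, -8, 27] -> [31, -31, 8] -> [8] -> 1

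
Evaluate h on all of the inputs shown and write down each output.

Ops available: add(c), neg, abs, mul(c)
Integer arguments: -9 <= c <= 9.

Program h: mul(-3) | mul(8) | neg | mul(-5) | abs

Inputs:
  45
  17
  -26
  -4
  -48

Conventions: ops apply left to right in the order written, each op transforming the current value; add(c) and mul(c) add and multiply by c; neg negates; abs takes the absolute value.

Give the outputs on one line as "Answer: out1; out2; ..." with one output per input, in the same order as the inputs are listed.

Execution, op by op:
  45 -> -135 -> -1080 -> 1080 -> -5400 -> 5400
  17 -> -51 -> -408 -> 408 -> -2040 -> 2040
  -26 -> 78 -> 624 -> -624 -> 3120 -> 3120
  -4 -> 12 -> 96 -> -96 -> 480 -> 480
  -48 -> 144 -> 1152 -> -1152 -> 5760 -> 5760

5400; 2040; 3120; 480; 5760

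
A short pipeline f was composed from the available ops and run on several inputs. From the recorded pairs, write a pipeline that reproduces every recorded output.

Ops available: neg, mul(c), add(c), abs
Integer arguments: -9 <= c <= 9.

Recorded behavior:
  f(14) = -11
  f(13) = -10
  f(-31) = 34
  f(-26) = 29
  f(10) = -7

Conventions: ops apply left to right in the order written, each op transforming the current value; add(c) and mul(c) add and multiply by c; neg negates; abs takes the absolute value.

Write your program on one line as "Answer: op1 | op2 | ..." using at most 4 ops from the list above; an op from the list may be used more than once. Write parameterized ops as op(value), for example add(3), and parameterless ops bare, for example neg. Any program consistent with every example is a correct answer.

add(-5) | neg | add(7) | add(-9)

Check, running the answer program on each example:
  14 -> 9 -> -9 -> -2 -> -11
  13 -> 8 -> -8 -> -1 -> -10
  -31 -> -36 -> 36 -> 43 -> 34
  -26 -> -31 -> 31 -> 38 -> 29
  10 -> 5 -> -5 -> 2 -> -7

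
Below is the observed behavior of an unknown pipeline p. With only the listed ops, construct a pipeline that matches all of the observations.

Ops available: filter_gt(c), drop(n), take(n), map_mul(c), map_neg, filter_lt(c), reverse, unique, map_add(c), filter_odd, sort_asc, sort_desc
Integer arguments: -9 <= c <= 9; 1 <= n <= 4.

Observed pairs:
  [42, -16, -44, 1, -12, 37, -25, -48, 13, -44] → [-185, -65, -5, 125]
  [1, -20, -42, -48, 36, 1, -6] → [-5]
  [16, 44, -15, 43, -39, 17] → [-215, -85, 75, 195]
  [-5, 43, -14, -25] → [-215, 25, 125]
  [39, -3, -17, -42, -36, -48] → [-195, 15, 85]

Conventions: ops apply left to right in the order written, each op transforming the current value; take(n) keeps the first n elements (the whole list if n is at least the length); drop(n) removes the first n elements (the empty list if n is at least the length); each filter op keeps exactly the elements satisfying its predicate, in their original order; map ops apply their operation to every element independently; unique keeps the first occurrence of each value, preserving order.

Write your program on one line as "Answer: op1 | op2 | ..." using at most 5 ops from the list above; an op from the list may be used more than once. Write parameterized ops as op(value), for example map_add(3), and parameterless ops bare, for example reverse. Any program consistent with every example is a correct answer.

unique | reverse | filter_odd | map_mul(-5) | sort_asc

Check, running the answer program on each example:
  [42, -16, -44, 1, -12, 37, -25, -48, 13, -44] -> [42, -16, -44, 1, -12, 37, -25, -48, 13] -> [13, -48, -25, 37, -12, 1, -44, -16, 42] -> [13, -25, 37, 1] -> [-65, 125, -185, -5] -> [-185, -65, -5, 125]
  [1, -20, -42, -48, 36, 1, -6] -> [1, -20, -42, -48, 36, -6] -> [-6, 36, -48, -42, -20, 1] -> [1] -> [-5] -> [-5]
  [16, 44, -15, 43, -39, 17] -> [16, 44, -15, 43, -39, 17] -> [17, -39, 43, -15, 44, 16] -> [17, -39, 43, -15] -> [-85, 195, -215, 75] -> [-215, -85, 75, 195]
  [-5, 43, -14, -25] -> [-5, 43, -14, -25] -> [-25, -14, 43, -5] -> [-25, 43, -5] -> [125, -215, 25] -> [-215, 25, 125]
  [39, -3, -17, -42, -36, -48] -> [39, -3, -17, -42, -36, -48] -> [-48, -36, -42, -17, -3, 39] -> [-17, -3, 39] -> [85, 15, -195] -> [-195, 15, 85]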